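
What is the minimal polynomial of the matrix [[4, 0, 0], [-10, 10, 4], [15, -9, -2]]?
The characteristic polynomial factors as (x - 4)^3. The minimal polynomial is ∏(x - λ)^{k_λ} where k_λ is the size of the largest Jordan block at λ.

For λ = 4: rank(A - 4I) = 1, and the largest Jordan block has size 2 (the smallest k with rank((A - 4I)^k) = rank((A - 4I)^(k+1))).

So m_A(x) = (x - 4)^2.

m_A(x) = (x - 4)^2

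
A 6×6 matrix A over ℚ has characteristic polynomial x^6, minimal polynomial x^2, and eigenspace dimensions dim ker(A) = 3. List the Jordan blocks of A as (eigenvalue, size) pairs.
λ = 0: algebraic multiplicity 6 (exponent in χ_A), largest block size 2 (exponent in m_A), 3 blocks (geometric multiplicity). These force block sizes [2, 2, 2].

Jordan blocks: (0, 2), (0, 2), (0, 2)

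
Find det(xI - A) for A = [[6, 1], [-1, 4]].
xI - A = [[x - 6, -1], [1, x - 4]].

Expanding det(xI - A) along the first row:
det(xI - A) = + (x - 6)·det([[x - 4]]) - (-1)·det([[1]]).

Evaluating gives χ_A(x) = x^2 - 10x + 25 = (x - 5)^2.

χ_A(x) = (x - 5)^2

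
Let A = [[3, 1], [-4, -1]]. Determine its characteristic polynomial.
xI - A = [[x - 3, -1], [4, x + 1]].

Expanding det(xI - A) along the first row:
det(xI - A) = + (x - 3)·det([[x + 1]]) - (-1)·det([[4]]).

Evaluating gives χ_A(x) = x^2 - 2x + 1 = (x - 1)^2.

χ_A(x) = (x - 1)^2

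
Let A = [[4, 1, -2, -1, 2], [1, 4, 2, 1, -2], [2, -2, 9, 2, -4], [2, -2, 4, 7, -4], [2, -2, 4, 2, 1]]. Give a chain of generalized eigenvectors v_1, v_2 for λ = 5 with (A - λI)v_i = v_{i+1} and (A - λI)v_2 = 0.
v_1 = [[1, 0, -2, -2, -2]]^T, v_2 = [[1, -1, -2, -2, -2]]^T

We seek v_1 ∈ ker((A - 5I)^2) \ ker(A - 5I), then set v_{i+1} = (A - 5I) v_i.

One such chain is v_1 = [[1, 0, -2, -2, -2]]^T, v_2 = [[1, -1, -2, -2, -2]]^T. Check: (A - 5I) v_2 = [[0, 0, 0, 0, 0]]^T = 0.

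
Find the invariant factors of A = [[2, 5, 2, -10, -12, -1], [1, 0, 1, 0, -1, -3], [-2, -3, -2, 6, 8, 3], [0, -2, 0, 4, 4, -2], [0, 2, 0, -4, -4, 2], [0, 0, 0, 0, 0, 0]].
The Jordan structure of A has elementary divisors x^3, x, x, x. Arranging the block sizes at each eigenvalue in decreasing order and taking row products gives the invariant factors.

Invariant factors (smallest first, each dividing the next): x, x, x, x^3.

Check: the last factor x^3 is the minimal polynomial, and the product x^6 is the characteristic polynomial.

x, x, x, x^3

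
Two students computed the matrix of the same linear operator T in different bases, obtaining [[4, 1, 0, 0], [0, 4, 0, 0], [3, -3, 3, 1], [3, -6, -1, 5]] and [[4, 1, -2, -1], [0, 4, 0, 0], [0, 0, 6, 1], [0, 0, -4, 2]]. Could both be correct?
Two matrices over a field are similar if and only if they have the same invariant factors.

Both A and B have characteristic polynomial (x - 4)^4 and minimal polynomial (x - 4)^2. Computing further, both have invariant factors (x - 4)^2, (x - 4)^2. Hence A and B are similar.

Yes.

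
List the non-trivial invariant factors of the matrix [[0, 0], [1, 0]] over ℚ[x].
The Jordan structure of A has elementary divisors x^2. Arranging the block sizes at each eigenvalue in decreasing order and taking row products gives the invariant factors.

Invariant factors (smallest first, each dividing the next): x^2.

Check: the last factor x^2 is the minimal polynomial, and the product x^2 is the characteristic polynomial.

x^2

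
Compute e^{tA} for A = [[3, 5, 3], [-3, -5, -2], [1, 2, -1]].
A has Jordan form J = [[-1, 1, 0], [0, -1, 1], [0, 0, -1]] with A = PJP^{-1}, so e^{tA} = P e^{tJ} P^{-1}.

For a Jordan block J_k(λ), e^{tJ_k(λ)} = e^{λt} · (I + tN + t^2 N^2/2! + ... + t^{k-1} N^{k-1}/(k-1)!) where N is the nilpotent superdiagonal part.

Assembling the blocks and conjugating back gives the entries of e^{tA} as shown above.

e^{tA} = [[(2*t^2 + 4*t + 1)*e^{-t}, t*(3*t + 5)*e^{-t}, t*(t + 3)*e^{-t}], [t*(-t - 3)*e^{-t}, (-3*t^2 - 8*t + 2)*e^{-t}/2, t*(-t - 4)*e^{-t}/2], [t*(1 - t)*e^{-t}, t*(4 - 3*t)*e^{-t}/2, (2 - t^2)*e^{-t}/2]]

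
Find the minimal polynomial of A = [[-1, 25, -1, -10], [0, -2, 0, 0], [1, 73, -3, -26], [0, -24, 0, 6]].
m_A(x) = (x - 6)(x + 2)^2

The characteristic polynomial factors as (x - 6)(x + 2)^3. The minimal polynomial is ∏(x - λ)^{k_λ} where k_λ is the size of the largest Jordan block at λ.

For λ = -2: rank(A + 2I) = 2, and the largest Jordan block has size 2 (the smallest k with rank((A + 2I)^k) = rank((A + 2I)^(k+1))).
For λ = 6: rank(A - 6I) = 3, and the largest Jordan block has size 1 (the smallest k with rank((A - 6I)^k) = rank((A - 6I)^(k+1))).

So m_A(x) = (x - 6)(x + 2)^2.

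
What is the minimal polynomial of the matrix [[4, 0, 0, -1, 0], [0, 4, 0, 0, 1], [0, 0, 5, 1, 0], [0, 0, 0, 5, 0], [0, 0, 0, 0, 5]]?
m_A(x) = (x - 5)^2(x - 4)

The characteristic polynomial factors as (x - 5)^3(x - 4)^2. The minimal polynomial is ∏(x - λ)^{k_λ} where k_λ is the size of the largest Jordan block at λ.

For λ = 4: rank(A - 4I) = 3, and the largest Jordan block has size 1 (the smallest k with rank((A - 4I)^k) = rank((A - 4I)^(k+1))).
For λ = 5: rank(A - 5I) = 3, and the largest Jordan block has size 2 (the smallest k with rank((A - 5I)^k) = rank((A - 5I)^(k+1))).

So m_A(x) = (x - 5)^2(x - 4).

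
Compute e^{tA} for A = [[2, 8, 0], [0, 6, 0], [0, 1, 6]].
A has Jordan form J = [[2, 0, 0], [0, 6, 1], [0, 0, 6]] with A = PJP^{-1}, so e^{tA} = P e^{tJ} P^{-1}.

For a Jordan block J_k(λ), e^{tJ_k(λ)} = e^{λt} · (I + tN + t^2 N^2/2! + ... + t^{k-1} N^{k-1}/(k-1)!) where N is the nilpotent superdiagonal part.

Assembling the blocks and conjugating back gives the entries of e^{tA} as shown above.

e^{tA} = [[e^{2*t}, 2*(e^{4*t} - 1)*e^{2*t}, 0], [0, e^{6*t}, 0], [0, t*e^{6*t}, e^{6*t}]]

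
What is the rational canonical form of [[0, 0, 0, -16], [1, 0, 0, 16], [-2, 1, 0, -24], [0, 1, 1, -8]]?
R = [[0, 0, 0, -16], [1, 0, 0, 32], [0, 1, 0, -8], [0, 0, 1, -8]]

The invariant factors of A (the non-unit diagonal entries of the Smith normal form of xI - A over ℚ[x]) are (x^2 + 4x - 4)^2, each dividing the next. The characteristic polynomial is their product, (x^2 + 4x - 4)^2.

The rational canonical form is the block-diagonal matrix of companion matrices C(f_i):
R = [[0, 0, 0, -16], [1, 0, 0, 32], [0, 1, 0, -8], [0, 0, 1, -8]].

Note the characteristic polynomial does not split into linear factors over ℚ, so A has no Jordan form over ℚ; the rational canonical form exists over any field.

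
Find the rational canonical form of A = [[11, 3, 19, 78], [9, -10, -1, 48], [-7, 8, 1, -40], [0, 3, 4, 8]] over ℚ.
R = [[2, 0, 0, 0], [0, 0, 0, 18], [0, 1, 0, -21], [0, 0, 1, 8]]

The invariant factors of A (the non-unit diagonal entries of the Smith normal form of xI - A over ℚ[x]) are x - 2, (x - 3)^2(x - 2), each dividing the next. The characteristic polynomial is their product, (x - 3)^2(x - 2)^2.

The rational canonical form is the block-diagonal matrix of companion matrices C(f_i):
R = [[2, 0, 0, 0], [0, 0, 0, 18], [0, 1, 0, -21], [0, 0, 1, 8]].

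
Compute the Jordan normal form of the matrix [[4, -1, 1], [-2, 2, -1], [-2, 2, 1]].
J = [[2, 1, 0], [0, 2, 0], [0, 0, 3]]

The characteristic polynomial is det(xI - A) = (x - 3)(x - 2)^2, so the eigenvalues are 2 (algebraic multiplicity 2), 3 (algebraic multiplicity 1).

For λ = 2: rank(A - 2I) = 2, rank((A - 2I)^2) = 1. The eigenspace has dimension 3 - 2 = 1, so there is 1 Jordan block; the rank sequence gives block sizes [2].

For λ = 3: algebraic multiplicity 1 gives one 1×1 block.

Assembling the blocks gives the Jordan form J above.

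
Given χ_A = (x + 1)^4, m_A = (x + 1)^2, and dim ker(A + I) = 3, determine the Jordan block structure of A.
λ = -1: algebraic multiplicity 4 (exponent in χ_A), largest block size 2 (exponent in m_A), 3 blocks (geometric multiplicity). These force block sizes [2, 1, 1].

Jordan blocks: (-1, 2), (-1, 1), (-1, 1)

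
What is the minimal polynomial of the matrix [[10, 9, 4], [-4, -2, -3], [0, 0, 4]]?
m_A(x) = (x - 4)^3

The characteristic polynomial factors as (x - 4)^3. The minimal polynomial is ∏(x - λ)^{k_λ} where k_λ is the size of the largest Jordan block at λ.

For λ = 4: rank(A - 4I) = 2, and the largest Jordan block has size 3 (the smallest k with rank((A - 4I)^k) = rank((A - 4I)^(k+1))).

So m_A(x) = (x - 4)^3.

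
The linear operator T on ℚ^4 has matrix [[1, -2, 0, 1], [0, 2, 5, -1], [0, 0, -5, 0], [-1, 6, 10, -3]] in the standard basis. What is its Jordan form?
J = [[-5, 0, 0, 0], [0, 0, 1, 0], [0, 0, 0, 1], [0, 0, 0, 0]]

The characteristic polynomial is det(xI - A) = x^3(x + 5), so the eigenvalues are -5 (algebraic multiplicity 1), 0 (algebraic multiplicity 3).

For λ = -5: algebraic multiplicity 1 gives one 1×1 block.

For λ = 0: rank(A) = 3, rank(A^2) = 2, rank(A^3) = 1. The eigenspace has dimension 4 - 3 = 1, so there is 1 Jordan block; the rank sequence gives block sizes [3].

Assembling the blocks gives the Jordan form J above.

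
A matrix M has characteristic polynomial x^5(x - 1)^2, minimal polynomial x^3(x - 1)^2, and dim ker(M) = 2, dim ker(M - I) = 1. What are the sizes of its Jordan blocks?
Jordan blocks: (0, 3), (0, 2), (1, 2)

λ = 0: algebraic multiplicity 5 (exponent in χ_M), largest block size 3 (exponent in m_M), 2 blocks (geometric multiplicity). These force block sizes [3, 2].
λ = 1: algebraic multiplicity 2 (exponent in χ_M), largest block size 2 (exponent in m_M), 1 block (geometric multiplicity). This forces block sizes [2].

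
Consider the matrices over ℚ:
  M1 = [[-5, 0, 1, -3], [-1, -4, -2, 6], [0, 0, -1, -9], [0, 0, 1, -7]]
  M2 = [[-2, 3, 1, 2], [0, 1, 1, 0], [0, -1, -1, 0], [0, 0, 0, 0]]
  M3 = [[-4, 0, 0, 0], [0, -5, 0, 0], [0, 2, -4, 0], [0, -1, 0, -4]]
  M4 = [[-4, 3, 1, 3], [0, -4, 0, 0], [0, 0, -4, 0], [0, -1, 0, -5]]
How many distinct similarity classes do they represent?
Characteristic polynomials: χ_{M1} = (x + 4)^3(x + 5), χ_{M2} = x^3(x + 2), χ_{M3} = (x + 4)^3(x + 5), χ_{M4} = (x + 4)^3(x + 5).

{M1, M4}: invariant factors x + 4, (x + 4)^2(x + 5).

{M2}: invariant factors x, x^2(x + 2).

{M3}: invariant factors x + 4, x + 4, (x + 4)(x + 5).

Matrices are similar if and only if their invariant-factor lists agree; the partition into similarity classes is {M1, M4}, {M2}, {M3}.

3 classes: {M1, M4}, {M2}, {M3}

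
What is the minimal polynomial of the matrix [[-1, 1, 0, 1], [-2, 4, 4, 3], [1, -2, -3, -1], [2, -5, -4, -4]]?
m_A(x) = (x + 1)^2

The characteristic polynomial factors as (x + 1)^4. The minimal polynomial is ∏(x - λ)^{k_λ} where k_λ is the size of the largest Jordan block at λ.

For λ = -1: rank(A + I) = 2, and the largest Jordan block has size 2 (the smallest k with rank((A + I)^k) = rank((A + I)^(k+1))).

So m_A(x) = (x + 1)^2.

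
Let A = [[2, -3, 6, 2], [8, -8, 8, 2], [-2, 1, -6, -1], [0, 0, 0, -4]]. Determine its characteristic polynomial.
χ_A(x) = (x + 4)^4

xI - A = [[x - 2, 3, -6, -2], [-8, x + 8, -8, -2], [2, -1, x + 6, 1], [0, 0, 0, x + 4]].

Expanding det(xI - A) along the first row:
det(xI - A) = + (x - 2)·det([[x + 8, -8, -2], [-1, x + 6, 1], [0, 0, x + 4]]) - (3)·det([[-8, -8, -2], [2, x + 6, 1], [0, 0, x + 4]]) + (-6)·det([[-8, x + 8, -2], [2, -1, 1], [0, 0, x + 4]]) - (-2)·det([[-8, x + 8, -8], [2, -1, x + 6], [0, 0, 0]]).

Evaluating gives χ_A(x) = x^4 + 16x^3 + 96x^2 + 256x + 256 = (x + 4)^4.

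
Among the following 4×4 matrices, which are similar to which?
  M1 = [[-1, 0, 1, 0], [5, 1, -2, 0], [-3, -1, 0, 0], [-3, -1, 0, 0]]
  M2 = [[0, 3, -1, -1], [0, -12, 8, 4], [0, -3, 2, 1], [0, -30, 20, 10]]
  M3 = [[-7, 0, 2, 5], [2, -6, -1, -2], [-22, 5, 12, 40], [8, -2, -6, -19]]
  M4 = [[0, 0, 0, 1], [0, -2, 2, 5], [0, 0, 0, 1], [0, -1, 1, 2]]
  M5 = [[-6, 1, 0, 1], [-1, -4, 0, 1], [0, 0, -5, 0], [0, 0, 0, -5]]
Characteristic polynomials: χ_{M1} = x^4, χ_{M2} = x^4, χ_{M3} = (x + 5)^4, χ_{M4} = x^4, χ_{M5} = (x + 5)^4.

{M1, M2, M4}: invariant factors x, x^3.

{M3}: invariant factors (x + 5)^2, (x + 5)^2.

{M5}: invariant factors x + 5, x + 5, (x + 5)^2.

Matrices are similar if and only if their invariant-factor lists agree; the partition into similarity classes is {M1, M2, M4}, {M3}, {M5}.

3 classes: {M1, M2, M4}, {M3}, {M5}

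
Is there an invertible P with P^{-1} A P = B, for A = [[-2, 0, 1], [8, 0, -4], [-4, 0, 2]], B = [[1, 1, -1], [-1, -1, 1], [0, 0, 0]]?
Yes.

Two matrices over a field are similar if and only if they have the same invariant factors.

Both A and B have characteristic polynomial x^3 and minimal polynomial x^2. Computing further, both have invariant factors x, x^2. Hence A and B are similar.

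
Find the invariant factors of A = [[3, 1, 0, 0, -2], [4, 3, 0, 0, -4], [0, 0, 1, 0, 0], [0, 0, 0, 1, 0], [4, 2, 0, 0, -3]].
The Jordan structure of A has elementary divisors (x - 1)^2, (x - 1), (x - 1), (x - 1). Arranging the block sizes at each eigenvalue in decreasing order and taking row products gives the invariant factors.

Invariant factors (smallest first, each dividing the next): x - 1, x - 1, x - 1, (x - 1)^2.

Check: the last factor (x - 1)^2 is the minimal polynomial, and the product (x - 1)^5 is the characteristic polynomial.

x - 1, x - 1, x - 1, (x - 1)^2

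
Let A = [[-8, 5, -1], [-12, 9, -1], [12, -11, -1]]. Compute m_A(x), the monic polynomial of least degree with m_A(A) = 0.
m_A(x) = (x - 4)(x + 2)^2

The characteristic polynomial factors as (x - 4)(x + 2)^2. The minimal polynomial is ∏(x - λ)^{k_λ} where k_λ is the size of the largest Jordan block at λ.

For λ = -2: rank(A + 2I) = 2, and the largest Jordan block has size 2 (the smallest k with rank((A + 2I)^k) = rank((A + 2I)^(k+1))).
For λ = 4: rank(A - 4I) = 2, and the largest Jordan block has size 1 (the smallest k with rank((A - 4I)^k) = rank((A - 4I)^(k+1))).

So m_A(x) = (x - 4)(x + 2)^2.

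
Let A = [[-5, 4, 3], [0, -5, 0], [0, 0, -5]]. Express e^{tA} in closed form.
e^{tA} = [[e^{-5*t}, 4*t*e^{-5*t}, 3*t*e^{-5*t}], [0, e^{-5*t}, 0], [0, 0, e^{-5*t}]]

A has Jordan form J = [[-5, 1, 0], [0, -5, 0], [0, 0, -5]] with A = PJP^{-1}, so e^{tA} = P e^{tJ} P^{-1}.

For a Jordan block J_k(λ), e^{tJ_k(λ)} = e^{λt} · (I + tN + t^2 N^2/2! + ... + t^{k-1} N^{k-1}/(k-1)!) where N is the nilpotent superdiagonal part.

Assembling the blocks and conjugating back gives the entries of e^{tA} as shown above.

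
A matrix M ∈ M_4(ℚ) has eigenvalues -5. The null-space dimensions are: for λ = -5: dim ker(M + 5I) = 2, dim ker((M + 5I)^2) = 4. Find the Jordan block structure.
Jordan blocks: (-5, 2), (-5, 2)

λ = -5: successive nullity increments [2, 2] count blocks of size ≥ k; block sizes are [2, 2].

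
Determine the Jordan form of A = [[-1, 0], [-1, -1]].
The characteristic polynomial is det(xI - A) = (x + 1)^2, so the eigenvalues are -1 (algebraic multiplicity 2).

For λ = -1: rank(A + I) = 1, rank((A + I)^2) = 0. The eigenspace has dimension 2 - 1 = 1, so there is 1 Jordan block; the rank sequence gives block sizes [2].

Assembling the blocks gives the Jordan form J above.

J = [[-1, 1], [0, -1]]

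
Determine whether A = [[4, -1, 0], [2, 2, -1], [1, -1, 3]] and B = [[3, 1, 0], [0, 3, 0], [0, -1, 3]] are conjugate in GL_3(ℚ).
Both have characteristic polynomial (x - 3)^3, but the minimal polynomial of A is (x - 3)^3 while the minimal polynomial of B is (x - 3)^2. The minimal polynomial is a similarity invariant, so A and B are not similar.

No.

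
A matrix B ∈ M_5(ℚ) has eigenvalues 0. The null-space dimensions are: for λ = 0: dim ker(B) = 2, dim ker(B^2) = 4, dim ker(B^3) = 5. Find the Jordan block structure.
λ = 0: successive nullity increments [2, 2, 1] count blocks of size ≥ k; block sizes are [3, 2].

Jordan blocks: (0, 3), (0, 2)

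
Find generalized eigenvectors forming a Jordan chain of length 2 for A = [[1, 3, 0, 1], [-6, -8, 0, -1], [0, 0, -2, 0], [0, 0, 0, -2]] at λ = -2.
v_1 = [[-1, 1, 1, 1]]^T, v_2 = [[1, -1, 0, 0]]^T

We seek v_1 ∈ ker((A + 2I)^2) \ ker(A + 2I), then set v_{i+1} = (A + 2I) v_i.

One such chain is v_1 = [[-1, 1, 1, 1]]^T, v_2 = [[1, -1, 0, 0]]^T. Check: (A + 2I) v_2 = [[0, 0, 0, 0]]^T = 0.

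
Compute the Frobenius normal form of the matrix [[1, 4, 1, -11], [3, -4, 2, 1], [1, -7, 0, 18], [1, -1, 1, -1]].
The invariant factors of A (the non-unit diagonal entries of the Smith normal form of xI - A over ℚ[x]) are x^2 + 2x - 5, x^2 + 2x - 5, each dividing the next. The characteristic polynomial is their product, (x^2 + 2x - 5)^2.

The rational canonical form is the block-diagonal matrix of companion matrices C(f_i):
R = [[0, 5, 0, 0], [1, -2, 0, 0], [0, 0, 0, 5], [0, 0, 1, -2]].

Note the characteristic polynomial does not split into linear factors over ℚ, so A has no Jordan form over ℚ; the rational canonical form exists over any field.

R = [[0, 5, 0, 0], [1, -2, 0, 0], [0, 0, 0, 5], [0, 0, 1, -2]]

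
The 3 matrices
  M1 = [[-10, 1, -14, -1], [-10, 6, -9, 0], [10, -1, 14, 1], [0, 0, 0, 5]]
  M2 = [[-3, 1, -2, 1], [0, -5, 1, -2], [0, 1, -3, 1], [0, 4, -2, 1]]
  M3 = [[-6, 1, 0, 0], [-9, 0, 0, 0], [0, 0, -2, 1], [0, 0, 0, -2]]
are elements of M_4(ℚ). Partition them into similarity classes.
3 classes: {M1}, {M2}, {M3}

Characteristic polynomials: χ_{M1} = x(x - 5)^3, χ_{M2} = (x + 2)^2(x + 3)^2, χ_{M3} = (x + 2)^2(x + 3)^2.

{M1}: invariant factors x(x - 5)^3.

{M2}: invariant factors x + 3, (x + 2)^2(x + 3).

{M3}: invariant factors (x + 2)^2(x + 3)^2.

Matrices are similar if and only if their invariant-factor lists agree; the partition into similarity classes is {M1}, {M2}, {M3}.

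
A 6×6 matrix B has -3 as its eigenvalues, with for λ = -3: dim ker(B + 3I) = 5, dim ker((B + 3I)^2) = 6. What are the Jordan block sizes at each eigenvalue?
Jordan blocks: (-3, 2), (-3, 1), (-3, 1), (-3, 1), (-3, 1)

λ = -3: successive nullity increments [5, 1] count blocks of size ≥ k; block sizes are [2, 1, 1, 1, 1].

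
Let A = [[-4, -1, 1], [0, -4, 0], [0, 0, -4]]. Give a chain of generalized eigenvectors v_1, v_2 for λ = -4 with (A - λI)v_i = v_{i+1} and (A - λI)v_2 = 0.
We seek v_1 ∈ ker((A + 4I)^2) \ ker(A + 4I), then set v_{i+1} = (A + 4I) v_i.

One such chain is v_1 = [[-2, 0, 1]]^T, v_2 = [[1, 0, 0]]^T. Check: (A + 4I) v_2 = [[0, 0, 0]]^T = 0.

v_1 = [[-2, 0, 1]]^T, v_2 = [[1, 0, 0]]^T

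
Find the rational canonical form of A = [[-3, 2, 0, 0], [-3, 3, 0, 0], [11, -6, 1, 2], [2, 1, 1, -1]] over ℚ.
The invariant factors of A (the non-unit diagonal entries of the Smith normal form of xI - A over ℚ[x]) are x^2 - 3, x^2 - 3, each dividing the next. The characteristic polynomial is their product, (x^2 - 3)^2.

The rational canonical form is the block-diagonal matrix of companion matrices C(f_i):
R = [[0, 3, 0, 0], [1, 0, 0, 0], [0, 0, 0, 3], [0, 0, 1, 0]].

Note the characteristic polynomial does not split into linear factors over ℚ, so A has no Jordan form over ℚ; the rational canonical form exists over any field.

R = [[0, 3, 0, 0], [1, 0, 0, 0], [0, 0, 0, 3], [0, 0, 1, 0]]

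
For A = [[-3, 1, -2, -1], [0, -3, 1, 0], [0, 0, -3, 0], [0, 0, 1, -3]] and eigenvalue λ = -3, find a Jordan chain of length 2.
We seek v_1 ∈ ker((A + 3I)^2) \ ker(A + 3I), then set v_{i+1} = (A + 3I) v_i.

One such chain is v_1 = [[-1, 2, 0, 1]]^T, v_2 = [[1, 0, 0, 0]]^T. Check: (A + 3I) v_2 = [[0, 0, 0, 0]]^T = 0.

v_1 = [[-1, 2, 0, 1]]^T, v_2 = [[1, 0, 0, 0]]^T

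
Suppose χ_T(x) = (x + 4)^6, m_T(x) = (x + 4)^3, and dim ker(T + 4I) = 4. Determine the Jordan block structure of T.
λ = -4: algebraic multiplicity 6 (exponent in χ_T), largest block size 3 (exponent in m_T), 4 blocks (geometric multiplicity). These force block sizes [3, 1, 1, 1].

Jordan blocks: (-4, 3), (-4, 1), (-4, 1), (-4, 1)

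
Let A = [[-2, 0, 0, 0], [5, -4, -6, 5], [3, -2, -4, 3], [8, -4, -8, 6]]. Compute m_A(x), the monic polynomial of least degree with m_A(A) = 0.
m_A(x) = x^2(x + 2)

The characteristic polynomial factors as x^2(x + 2)^2. The minimal polynomial is ∏(x - λ)^{k_λ} where k_λ is the size of the largest Jordan block at λ.

For λ = -2: rank(A + 2I) = 2, and the largest Jordan block has size 1 (the smallest k with rank((A + 2I)^k) = rank((A + 2I)^(k+1))).
For λ = 0: rank(A) = 3, and the largest Jordan block has size 2 (the smallest k with rank(A^k) = rank(A^(k+1))).

So m_A(x) = x^2(x + 2).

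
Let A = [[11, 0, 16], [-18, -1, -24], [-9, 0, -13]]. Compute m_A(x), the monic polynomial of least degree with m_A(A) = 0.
m_A(x) = (x + 1)^2

The characteristic polynomial factors as (x + 1)^3. The minimal polynomial is ∏(x - λ)^{k_λ} where k_λ is the size of the largest Jordan block at λ.

For λ = -1: rank(A + I) = 1, and the largest Jordan block has size 2 (the smallest k with rank((A + I)^k) = rank((A + I)^(k+1))).

So m_A(x) = (x + 1)^2.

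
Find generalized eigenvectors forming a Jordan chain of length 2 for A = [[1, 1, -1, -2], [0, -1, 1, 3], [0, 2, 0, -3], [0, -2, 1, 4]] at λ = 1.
v_1 = [[0, -1, -2, 0]]^T, v_2 = [[1, 0, 0, 0]]^T

We seek v_1 ∈ ker((A - I)^2) \ ker(A - I), then set v_{i+1} = (A - I) v_i.

One such chain is v_1 = [[0, -1, -2, 0]]^T, v_2 = [[1, 0, 0, 0]]^T. Check: (A - I) v_2 = [[0, 0, 0, 0]]^T = 0.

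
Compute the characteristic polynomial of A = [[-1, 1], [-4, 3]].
χ_A(x) = (x - 1)^2

xI - A = [[x + 1, -1], [4, x - 3]].

Expanding det(xI - A) along the first row:
det(xI - A) = + (x + 1)·det([[x - 3]]) - (-1)·det([[4]]).

Evaluating gives χ_A(x) = x^2 - 2x + 1 = (x - 1)^2.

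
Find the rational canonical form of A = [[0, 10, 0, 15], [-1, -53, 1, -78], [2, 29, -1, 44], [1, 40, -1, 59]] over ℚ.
R = [[0, 0, 0, -5], [1, 0, 0, -14], [0, 1, 0, 3], [0, 0, 1, 5]]

The invariant factors of A (the non-unit diagonal entries of the Smith normal form of xI - A over ℚ[x]) are (x - 5)(x^3 - 3x - 1), each dividing the next. The characteristic polynomial is their product, (x - 5)(x^3 - 3x - 1).

The rational canonical form is the block-diagonal matrix of companion matrices C(f_i):
R = [[0, 0, 0, -5], [1, 0, 0, -14], [0, 1, 0, 3], [0, 0, 1, 5]].

Note the characteristic polynomial does not split into linear factors over ℚ, so A has no Jordan form over ℚ; the rational canonical form exists over any field.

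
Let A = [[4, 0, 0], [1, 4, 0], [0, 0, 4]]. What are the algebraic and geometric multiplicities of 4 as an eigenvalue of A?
The characteristic polynomial is (x - 4)^3, so the factor x - 4 appears with exponent 3: the algebraic multiplicity is 3.

rank(A - 4I) = 1, so the eigenspace has dimension 3 - 1 = 2: the geometric multiplicity is 2.

Since 2 < 3, A is not diagonalizable.

algebraic multiplicity 3, geometric multiplicity 2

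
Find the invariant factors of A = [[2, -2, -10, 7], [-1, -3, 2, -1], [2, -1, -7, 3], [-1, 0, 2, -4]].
The Jordan structure of A has elementary divisors (x + 3)^2, (x + 3)^2. Arranging the block sizes at each eigenvalue in decreasing order and taking row products gives the invariant factors.

Invariant factors (smallest first, each dividing the next): (x + 3)^2, (x + 3)^2.

Check: the last factor (x + 3)^2 is the minimal polynomial, and the product (x + 3)^4 is the characteristic polynomial.

(x + 3)^2, (x + 3)^2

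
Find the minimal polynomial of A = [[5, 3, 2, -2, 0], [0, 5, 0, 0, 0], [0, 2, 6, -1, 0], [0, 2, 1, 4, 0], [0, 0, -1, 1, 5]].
The characteristic polynomial factors as (x - 5)^5. The minimal polynomial is ∏(x - λ)^{k_λ} where k_λ is the size of the largest Jordan block at λ.

For λ = 5: rank(A - 5I) = 2, and the largest Jordan block has size 2 (the smallest k with rank((A - 5I)^k) = rank((A - 5I)^(k+1))).

So m_A(x) = (x - 5)^2.

m_A(x) = (x - 5)^2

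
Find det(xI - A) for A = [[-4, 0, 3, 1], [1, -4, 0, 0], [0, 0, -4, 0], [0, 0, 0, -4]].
χ_A(x) = (x + 4)^4

xI - A = [[x + 4, 0, -3, -1], [-1, x + 4, 0, 0], [0, 0, x + 4, 0], [0, 0, 0, x + 4]].

Expanding det(xI - A) along the first row:
det(xI - A) = + (x + 4)·det([[x + 4, 0, 0], [0, x + 4, 0], [0, 0, x + 4]]) - (0)·det([[-1, 0, 0], [0, x + 4, 0], [0, 0, x + 4]]) + (-3)·det([[-1, x + 4, 0], [0, 0, 0], [0, 0, x + 4]]) - (-1)·det([[-1, x + 4, 0], [0, 0, x + 4], [0, 0, 0]]).

Evaluating gives χ_A(x) = x^4 + 16x^3 + 96x^2 + 256x + 256 = (x + 4)^4.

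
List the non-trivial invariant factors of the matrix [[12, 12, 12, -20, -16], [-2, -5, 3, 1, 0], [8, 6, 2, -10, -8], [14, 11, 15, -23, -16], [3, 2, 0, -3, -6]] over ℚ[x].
x + 4, x + 4, (x + 4)^3

The Jordan structure of A has elementary divisors (x + 4)^3, (x + 4), (x + 4). Arranging the block sizes at each eigenvalue in decreasing order and taking row products gives the invariant factors.

Invariant factors (smallest first, each dividing the next): x + 4, x + 4, (x + 4)^3.

Check: the last factor (x + 4)^3 is the minimal polynomial, and the product (x + 4)^5 is the characteristic polynomial.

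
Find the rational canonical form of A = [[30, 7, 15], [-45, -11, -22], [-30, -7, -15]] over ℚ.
The invariant factors of A (the non-unit diagonal entries of the Smith normal form of xI - A over ℚ[x]) are x(x^2 - 4x - 4), each dividing the next. The characteristic polynomial is their product, x(x^2 - 4x - 4).

The rational canonical form is the block-diagonal matrix of companion matrices C(f_i):
R = [[0, 0, 0], [1, 0, 4], [0, 1, 4]].

Note the characteristic polynomial does not split into linear factors over ℚ, so A has no Jordan form over ℚ; the rational canonical form exists over any field.

R = [[0, 0, 0], [1, 0, 4], [0, 1, 4]]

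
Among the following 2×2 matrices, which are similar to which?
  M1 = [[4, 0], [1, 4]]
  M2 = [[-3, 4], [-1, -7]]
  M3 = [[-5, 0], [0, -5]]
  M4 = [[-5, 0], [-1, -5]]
Characteristic polynomials: χ_{M1} = (x - 4)^2, χ_{M2} = (x + 5)^2, χ_{M3} = (x + 5)^2, χ_{M4} = (x + 5)^2.

{M1}: invariant factors (x - 4)^2.

{M2, M4}: invariant factors (x + 5)^2.

{M3}: invariant factors x + 5, x + 5.

Matrices are similar if and only if their invariant-factor lists agree; the partition into similarity classes is {M1}, {M2, M4}, {M3}.

3 classes: {M1}, {M2, M4}, {M3}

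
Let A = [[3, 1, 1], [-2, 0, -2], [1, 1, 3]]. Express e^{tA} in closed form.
e^{tA} = [[(t + 1)*e^{2*t}, t*e^{2*t}, t*e^{2*t}], [-2*t*e^{2*t}, (1 - 2*t)*e^{2*t}, -2*t*e^{2*t}], [t*e^{2*t}, t*e^{2*t}, (t + 1)*e^{2*t}]]

A has Jordan form J = [[2, 1, 0], [0, 2, 0], [0, 0, 2]] with A = PJP^{-1}, so e^{tA} = P e^{tJ} P^{-1}.

For a Jordan block J_k(λ), e^{tJ_k(λ)} = e^{λt} · (I + tN + t^2 N^2/2! + ... + t^{k-1} N^{k-1}/(k-1)!) where N is the nilpotent superdiagonal part.

Assembling the blocks and conjugating back gives the entries of e^{tA} as shown above.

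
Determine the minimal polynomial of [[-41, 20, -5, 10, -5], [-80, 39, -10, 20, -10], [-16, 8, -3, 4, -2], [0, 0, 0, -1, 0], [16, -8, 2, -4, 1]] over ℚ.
m_A(x) = (x + 1)^2

The characteristic polynomial factors as (x + 1)^5. The minimal polynomial is ∏(x - λ)^{k_λ} where k_λ is the size of the largest Jordan block at λ.

For λ = -1: rank(A + I) = 1, and the largest Jordan block has size 2 (the smallest k with rank((A + I)^k) = rank((A + I)^(k+1))).

So m_A(x) = (x + 1)^2.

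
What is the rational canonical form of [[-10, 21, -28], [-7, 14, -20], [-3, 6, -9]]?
The invariant factors of A (the non-unit diagonal entries of the Smith normal form of xI - A over ℚ[x]) are (x + 1)^2(x + 3), each dividing the next. The characteristic polynomial is their product, (x + 1)^2(x + 3).

The rational canonical form is the block-diagonal matrix of companion matrices C(f_i):
R = [[0, 0, -3], [1, 0, -7], [0, 1, -5]].

R = [[0, 0, -3], [1, 0, -7], [0, 1, -5]]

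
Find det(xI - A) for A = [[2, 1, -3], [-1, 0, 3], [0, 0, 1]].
χ_A(x) = (x - 1)^3

xI - A = [[x - 2, -1, 3], [1, x, -3], [0, 0, x - 1]].

Expanding det(xI - A) along the first row:
det(xI - A) = + (x - 2)·det([[x, -3], [0, x - 1]]) - (-1)·det([[1, -3], [0, x - 1]]) + (3)·det([[1, x], [0, 0]]).

Evaluating gives χ_A(x) = x^3 - 3x^2 + 3x - 1 = (x - 1)^3.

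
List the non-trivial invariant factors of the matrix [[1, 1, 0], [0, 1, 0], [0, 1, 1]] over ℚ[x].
The Jordan structure of A has elementary divisors (x - 1)^2, (x - 1). Arranging the block sizes at each eigenvalue in decreasing order and taking row products gives the invariant factors.

Invariant factors (smallest first, each dividing the next): x - 1, (x - 1)^2.

Check: the last factor (x - 1)^2 is the minimal polynomial, and the product (x - 1)^3 is the characteristic polynomial.

x - 1, (x - 1)^2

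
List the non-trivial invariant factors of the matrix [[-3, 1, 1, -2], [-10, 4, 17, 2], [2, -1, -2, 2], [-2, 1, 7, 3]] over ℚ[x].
The Jordan structure of A has elementary divisors (x + 1)^2, (x + 1), (x - 5). Arranging the block sizes at each eigenvalue in decreasing order and taking row products gives the invariant factors.

Invariant factors (smallest first, each dividing the next): x + 1, (x - 5)(x + 1)^2.

Check: the last factor (x - 5)(x + 1)^2 is the minimal polynomial, and the product (x - 5)(x + 1)^3 is the characteristic polynomial.

x + 1, (x - 5)(x + 1)^2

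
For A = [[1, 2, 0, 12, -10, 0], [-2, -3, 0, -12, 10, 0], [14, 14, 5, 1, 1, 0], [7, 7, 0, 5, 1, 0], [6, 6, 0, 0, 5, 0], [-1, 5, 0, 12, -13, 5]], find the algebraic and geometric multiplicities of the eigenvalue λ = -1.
algebraic multiplicity 2, geometric multiplicity 2

The characteristic polynomial is (x - 5)^4(x + 1)^2, so the factor x + 1 appears with exponent 2: the algebraic multiplicity is 2.

rank(A + I) = 4, so the eigenspace has dimension 6 - 4 = 2: the geometric multiplicity is 2.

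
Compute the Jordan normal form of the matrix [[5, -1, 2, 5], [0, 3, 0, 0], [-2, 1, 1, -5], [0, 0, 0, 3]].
J = [[3, 1, 0, 0], [0, 3, 0, 0], [0, 0, 3, 0], [0, 0, 0, 3]]

The characteristic polynomial is det(xI - A) = (x - 3)^4, so the eigenvalues are 3 (algebraic multiplicity 4).

For λ = 3: rank(A - 3I) = 1, rank((A - 3I)^2) = 0. The eigenspace has dimension 4 - 1 = 3, so there are 3 Jordan blocks; the rank sequence gives block sizes [2, 1, 1].

Assembling the blocks gives the Jordan form J above.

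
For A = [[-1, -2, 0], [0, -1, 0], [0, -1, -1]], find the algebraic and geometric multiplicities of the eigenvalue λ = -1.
The characteristic polynomial is (x + 1)^3, so the factor x + 1 appears with exponent 3: the algebraic multiplicity is 3.

rank(A + I) = 1, so the eigenspace has dimension 3 - 1 = 2: the geometric multiplicity is 2.

Since 2 < 3, A is not diagonalizable.

algebraic multiplicity 3, geometric multiplicity 2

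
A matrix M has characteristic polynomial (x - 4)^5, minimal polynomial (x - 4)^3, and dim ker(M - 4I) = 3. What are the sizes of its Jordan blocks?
Jordan blocks: (4, 3), (4, 1), (4, 1)

λ = 4: algebraic multiplicity 5 (exponent in χ_M), largest block size 3 (exponent in m_M), 3 blocks (geometric multiplicity). These force block sizes [3, 1, 1].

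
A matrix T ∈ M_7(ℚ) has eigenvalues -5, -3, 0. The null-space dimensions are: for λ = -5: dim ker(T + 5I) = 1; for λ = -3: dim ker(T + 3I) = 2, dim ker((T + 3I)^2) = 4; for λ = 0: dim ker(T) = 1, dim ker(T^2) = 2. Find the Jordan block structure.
Jordan blocks: (-5, 1), (-3, 2), (-3, 2), (0, 2)

λ = -5: successive nullity increments [1] count blocks of size ≥ k; block sizes are [1].
λ = -3: successive nullity increments [2, 2] count blocks of size ≥ k; block sizes are [2, 2].
λ = 0: successive nullity increments [1, 1] count blocks of size ≥ k; block sizes are [2].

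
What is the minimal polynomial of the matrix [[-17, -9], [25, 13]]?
m_A(x) = (x + 2)^2

The characteristic polynomial factors as (x + 2)^2. The minimal polynomial is ∏(x - λ)^{k_λ} where k_λ is the size of the largest Jordan block at λ.

For λ = -2: rank(A + 2I) = 1, and the largest Jordan block has size 2 (the smallest k with rank((A + 2I)^k) = rank((A + 2I)^(k+1))).

So m_A(x) = (x + 2)^2.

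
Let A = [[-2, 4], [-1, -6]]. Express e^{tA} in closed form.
A has Jordan form J = [[-4, 1], [0, -4]] with A = PJP^{-1}, so e^{tA} = P e^{tJ} P^{-1}.

For a Jordan block J_k(λ), e^{tJ_k(λ)} = e^{λt} · (I + tN + t^2 N^2/2! + ... + t^{k-1} N^{k-1}/(k-1)!) where N is the nilpotent superdiagonal part.

Assembling the blocks and conjugating back gives the entries of e^{tA} as shown above.

e^{tA} = [[(2*t + 1)*e^{-4*t}, 4*t*e^{-4*t}], [-t*e^{-4*t}, (1 - 2*t)*e^{-4*t}]]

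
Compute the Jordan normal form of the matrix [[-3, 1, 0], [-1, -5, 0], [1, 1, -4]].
J = [[-4, 1, 0], [0, -4, 0], [0, 0, -4]]

The characteristic polynomial is det(xI - A) = (x + 4)^3, so the eigenvalues are -4 (algebraic multiplicity 3).

For λ = -4: rank(A + 4I) = 1, rank((A + 4I)^2) = 0. The eigenspace has dimension 3 - 1 = 2, so there are 2 Jordan blocks; the rank sequence gives block sizes [2, 1].

Assembling the blocks gives the Jordan form J above.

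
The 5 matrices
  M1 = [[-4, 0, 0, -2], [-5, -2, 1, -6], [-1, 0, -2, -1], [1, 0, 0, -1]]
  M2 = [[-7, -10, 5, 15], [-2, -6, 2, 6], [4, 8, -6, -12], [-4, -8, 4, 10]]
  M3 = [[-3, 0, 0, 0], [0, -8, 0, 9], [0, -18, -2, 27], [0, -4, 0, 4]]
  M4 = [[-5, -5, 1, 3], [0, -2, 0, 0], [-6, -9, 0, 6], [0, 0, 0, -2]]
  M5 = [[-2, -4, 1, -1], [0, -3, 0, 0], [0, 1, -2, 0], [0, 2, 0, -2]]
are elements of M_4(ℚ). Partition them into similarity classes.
2 classes: {M1, M3, M4, M5}, {M2}

Characteristic polynomials: χ_{M1} = (x + 2)^3(x + 3), χ_{M2} = (x + 2)^3(x + 3), χ_{M3} = (x + 2)^3(x + 3), χ_{M4} = (x + 2)^3(x + 3), χ_{M5} = (x + 2)^3(x + 3).

{M1, M3, M4, M5}: invariant factors x + 2, (x + 2)^2(x + 3).

{M2}: invariant factors x + 2, x + 2, (x + 2)(x + 3).

Matrices are similar if and only if their invariant-factor lists agree; the partition into similarity classes is {M1, M3, M4, M5}, {M2}.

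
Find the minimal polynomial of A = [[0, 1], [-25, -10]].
m_A(x) = (x + 5)^2

The characteristic polynomial factors as (x + 5)^2. The minimal polynomial is ∏(x - λ)^{k_λ} where k_λ is the size of the largest Jordan block at λ.

For λ = -5: rank(A + 5I) = 1, and the largest Jordan block has size 2 (the smallest k with rank((A + 5I)^k) = rank((A + 5I)^(k+1))).

So m_A(x) = (x + 5)^2.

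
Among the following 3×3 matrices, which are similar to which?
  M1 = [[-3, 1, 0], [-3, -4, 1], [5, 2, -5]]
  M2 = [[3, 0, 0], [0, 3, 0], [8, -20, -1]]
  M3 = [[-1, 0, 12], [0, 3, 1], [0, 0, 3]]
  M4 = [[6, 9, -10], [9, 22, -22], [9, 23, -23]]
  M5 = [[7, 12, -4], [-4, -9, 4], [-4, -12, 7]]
Characteristic polynomials: χ_{M1} = (x + 4)^3, χ_{M2} = (x - 3)^2(x + 1), χ_{M3} = (x - 3)^2(x + 1), χ_{M4} = (x - 3)^2(x + 1), χ_{M5} = (x - 3)^2(x + 1).

{M1}: invariant factors (x + 4)^3.

{M2, M5}: invariant factors x - 3, (x - 3)(x + 1).

{M3, M4}: invariant factors (x - 3)^2(x + 1).

Matrices are similar if and only if their invariant-factor lists agree; the partition into similarity classes is {M1}, {M2, M5}, {M3, M4}.

3 classes: {M1}, {M2, M5}, {M3, M4}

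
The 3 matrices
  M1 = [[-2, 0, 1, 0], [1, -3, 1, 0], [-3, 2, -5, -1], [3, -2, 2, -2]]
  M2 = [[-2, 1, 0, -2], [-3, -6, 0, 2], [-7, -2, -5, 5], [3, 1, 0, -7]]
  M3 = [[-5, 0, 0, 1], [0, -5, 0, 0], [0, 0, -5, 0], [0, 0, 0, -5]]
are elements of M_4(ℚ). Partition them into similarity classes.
Characteristic polynomials: χ_{M1} = (x + 3)^4, χ_{M2} = (x + 5)^4, χ_{M3} = (x + 5)^4.

{M1}: invariant factors x + 3, (x + 3)^3.

{M2}: invariant factors (x + 5)^2, (x + 5)^2.

{M3}: invariant factors x + 5, x + 5, (x + 5)^2.

Matrices are similar if and only if their invariant-factor lists agree; the partition into similarity classes is {M1}, {M2}, {M3}.

3 classes: {M1}, {M2}, {M3}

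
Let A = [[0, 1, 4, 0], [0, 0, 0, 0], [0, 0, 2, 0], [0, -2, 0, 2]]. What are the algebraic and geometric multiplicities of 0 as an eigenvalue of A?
The characteristic polynomial is x^2(x - 2)^2, so the factor x appears with exponent 2: the algebraic multiplicity is 2.

rank(A) = 3, so the eigenspace has dimension 4 - 3 = 1: the geometric multiplicity is 1.

Since 1 < 2, A is not diagonalizable.

algebraic multiplicity 2, geometric multiplicity 1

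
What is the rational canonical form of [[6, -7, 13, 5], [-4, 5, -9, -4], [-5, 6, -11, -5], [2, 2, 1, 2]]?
The invariant factors of A (the non-unit diagonal entries of the Smith normal form of xI - A over ℚ[x]) are (x^2 - x + 1)^2, each dividing the next. The characteristic polynomial is their product, (x^2 - x + 1)^2.

The rational canonical form is the block-diagonal matrix of companion matrices C(f_i):
R = [[0, 0, 0, -1], [1, 0, 0, 2], [0, 1, 0, -3], [0, 0, 1, 2]].

Note the characteristic polynomial does not split into linear factors over ℚ, so A has no Jordan form over ℚ; the rational canonical form exists over any field.

R = [[0, 0, 0, -1], [1, 0, 0, 2], [0, 1, 0, -3], [0, 0, 1, 2]]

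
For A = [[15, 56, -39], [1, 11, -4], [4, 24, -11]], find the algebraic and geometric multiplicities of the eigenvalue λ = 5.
The characteristic polynomial is (x - 5)^3, so the factor x - 5 appears with exponent 3: the algebraic multiplicity is 3.

rank(A - 5I) = 2, so the eigenspace has dimension 3 - 2 = 1: the geometric multiplicity is 1.

Since 1 < 3, A is not diagonalizable.

algebraic multiplicity 3, geometric multiplicity 1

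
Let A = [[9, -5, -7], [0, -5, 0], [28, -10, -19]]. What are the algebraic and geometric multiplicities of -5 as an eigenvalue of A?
algebraic multiplicity 3, geometric multiplicity 2

The characteristic polynomial is (x + 5)^3, so the factor x + 5 appears with exponent 3: the algebraic multiplicity is 3.

rank(A + 5I) = 1, so the eigenspace has dimension 3 - 1 = 2: the geometric multiplicity is 2.

Since 2 < 3, A is not diagonalizable.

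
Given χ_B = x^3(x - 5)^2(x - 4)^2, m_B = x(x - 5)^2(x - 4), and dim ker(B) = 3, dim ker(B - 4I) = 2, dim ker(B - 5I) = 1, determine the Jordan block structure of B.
Jordan blocks: (0, 1), (0, 1), (0, 1), (4, 1), (4, 1), (5, 2)

λ = 0: algebraic multiplicity 3 (exponent in χ_B), largest block size 1 (exponent in m_B), 3 blocks (geometric multiplicity). These force block sizes [1, 1, 1].
λ = 4: algebraic multiplicity 2 (exponent in χ_B), largest block size 1 (exponent in m_B), 2 blocks (geometric multiplicity). These force block sizes [1, 1].
λ = 5: algebraic multiplicity 2 (exponent in χ_B), largest block size 2 (exponent in m_B), 1 block (geometric multiplicity). This forces block sizes [2].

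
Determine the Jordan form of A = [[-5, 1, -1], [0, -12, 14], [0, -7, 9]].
The characteristic polynomial is det(xI - A) = (x - 2)(x + 5)^2, so the eigenvalues are -5 (algebraic multiplicity 2), 2 (algebraic multiplicity 1).

For λ = -5: rank(A + 5I) = 2, rank((A + 5I)^2) = 1. The eigenspace has dimension 3 - 2 = 1, so there is 1 Jordan block; the rank sequence gives block sizes [2].

For λ = 2: algebraic multiplicity 1 gives one 1×1 block.

Assembling the blocks gives the Jordan form J above.

J = [[-5, 1, 0], [0, -5, 0], [0, 0, 2]]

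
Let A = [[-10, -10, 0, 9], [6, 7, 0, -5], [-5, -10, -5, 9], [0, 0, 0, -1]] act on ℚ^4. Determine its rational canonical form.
R = [[-5, 0, 0, 0], [0, 0, 0, 10], [0, 1, 0, 7], [0, 0, 1, -4]]

The invariant factors of A (the non-unit diagonal entries of the Smith normal form of xI - A over ℚ[x]) are x + 5, (x - 2)(x + 1)(x + 5), each dividing the next. The characteristic polynomial is their product, (x - 2)(x + 1)(x + 5)^2.

The rational canonical form is the block-diagonal matrix of companion matrices C(f_i):
R = [[-5, 0, 0, 0], [0, 0, 0, 10], [0, 1, 0, 7], [0, 0, 1, -4]].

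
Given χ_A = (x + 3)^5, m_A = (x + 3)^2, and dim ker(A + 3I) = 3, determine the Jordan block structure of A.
Jordan blocks: (-3, 2), (-3, 2), (-3, 1)

λ = -3: algebraic multiplicity 5 (exponent in χ_A), largest block size 2 (exponent in m_A), 3 blocks (geometric multiplicity). These force block sizes [2, 2, 1].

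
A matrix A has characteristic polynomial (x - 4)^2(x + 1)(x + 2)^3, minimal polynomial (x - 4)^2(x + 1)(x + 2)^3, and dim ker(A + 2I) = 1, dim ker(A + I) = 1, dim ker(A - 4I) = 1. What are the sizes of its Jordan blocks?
λ = -2: algebraic multiplicity 3 (exponent in χ_A), largest block size 3 (exponent in m_A), 1 block (geometric multiplicity). This forces block sizes [3].
λ = -1: algebraic multiplicity 1 (exponent in χ_A), largest block size 1 (exponent in m_A), 1 block (geometric multiplicity). This forces block sizes [1].
λ = 4: algebraic multiplicity 2 (exponent in χ_A), largest block size 2 (exponent in m_A), 1 block (geometric multiplicity). This forces block sizes [2].

Jordan blocks: (-2, 3), (-1, 1), (4, 2)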